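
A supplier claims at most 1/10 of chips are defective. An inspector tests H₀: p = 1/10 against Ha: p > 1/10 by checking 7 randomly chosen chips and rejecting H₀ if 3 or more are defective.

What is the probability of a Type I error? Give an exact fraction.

51383/2000000

Under H₀, Y ~ Binomial(7, 1/10); the Type I error rate is P(Y ≥ 3).
Via the complement, α = 1 − Σ_{j=0}^{2} C(7,j)(1/10)^j(9/10)^{7-j} = 51383/2000000.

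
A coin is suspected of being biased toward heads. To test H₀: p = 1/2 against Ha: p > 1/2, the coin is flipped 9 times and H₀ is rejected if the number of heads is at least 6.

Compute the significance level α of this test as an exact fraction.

65/256

α = P(reject H₀ | H₀ true) = P(Y ≥ 6 | p = 1/2), with Y ~ Binomial(9, 1/2).
P(Y ≥ 6) = [C(9,6) + C(9,7) + C(9,8) + C(9,9)] / 2^9 = (84 + 36 + 9 + 1) / 512 = 130/512 = 65/256.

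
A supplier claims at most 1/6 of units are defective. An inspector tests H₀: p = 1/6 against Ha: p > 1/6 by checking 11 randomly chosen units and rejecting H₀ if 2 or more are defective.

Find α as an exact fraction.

12909191/22674816

The significance level is the probability, assuming p = 1/6, of seeing 2 or more defectives in 11 draws.
Computing the lower-tail complement: 1 − 9765625/22674816 = 12909191/22674816.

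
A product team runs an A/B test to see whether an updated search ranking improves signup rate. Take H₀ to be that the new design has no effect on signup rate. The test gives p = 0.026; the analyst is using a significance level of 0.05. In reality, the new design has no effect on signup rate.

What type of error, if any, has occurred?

Type I error

Since p = 0.026 < α = 0.05, H₀ is rejected.
H₀ is true (actually the new design has no effect on signup rate).
Rejecting a true H₀ is a Type I error.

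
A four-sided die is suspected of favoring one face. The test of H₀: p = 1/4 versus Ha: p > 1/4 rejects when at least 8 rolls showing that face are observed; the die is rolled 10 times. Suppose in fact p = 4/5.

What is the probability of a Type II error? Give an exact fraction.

A Type II error is failing to reject when Ha holds: with p = 4/5, β = P(S ≤ 7).
Adding the binomial probabilities P(S=0)+…+P(S=7) at p = 4/5 gives 3146489/9765625.

3146489/9765625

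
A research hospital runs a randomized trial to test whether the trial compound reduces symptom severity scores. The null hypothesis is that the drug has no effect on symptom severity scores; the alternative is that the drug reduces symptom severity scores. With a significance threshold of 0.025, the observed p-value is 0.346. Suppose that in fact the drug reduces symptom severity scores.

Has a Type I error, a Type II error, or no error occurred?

Type II error

Since p = 0.346 ≥ α = 0.025, H₀ is not rejected.
H₀ is false (actually the drug reduces symptom severity scores).
Failing to reject a false H₀ is a Type II error.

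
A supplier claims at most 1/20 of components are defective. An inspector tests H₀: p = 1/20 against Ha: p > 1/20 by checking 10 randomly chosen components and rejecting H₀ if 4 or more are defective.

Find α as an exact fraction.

2632954721/2560000000000

α = P(reject H₀ | H₀ true) = P(Y ≥ 4 | p = 1/20), Y ~ Binomial(10, 1/20).
Computing the lower-tail complement: 1 − 2557367045279/2560000000000 = 2632954721/2560000000000.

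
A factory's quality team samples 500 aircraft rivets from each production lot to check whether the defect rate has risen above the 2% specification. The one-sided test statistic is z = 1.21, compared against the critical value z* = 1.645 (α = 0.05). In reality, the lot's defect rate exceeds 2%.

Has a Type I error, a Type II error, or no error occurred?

The conventional null hypothesis is that the lot's defect rate is 2% (within specification).
Since z = 1.21 ≤ z* = 1.645, H₀ is not rejected.
H₀ is false (actually the lot's defect rate exceeds 2%).
Failing to reject a false H₀ is a Type II error.

Type II error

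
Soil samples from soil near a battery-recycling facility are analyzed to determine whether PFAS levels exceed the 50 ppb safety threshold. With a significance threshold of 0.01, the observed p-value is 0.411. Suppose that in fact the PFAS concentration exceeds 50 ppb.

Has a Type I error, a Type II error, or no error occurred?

Type II error

The conventional null hypothesis is that the PFAS concentration is at or below 50 ppb (safe).
Since p = 0.411 ≥ α = 0.01, H₀ is not rejected.
H₀ is false (actually the PFAS concentration exceeds 50 ppb).
Failing to reject a false H₀ is a Type II error.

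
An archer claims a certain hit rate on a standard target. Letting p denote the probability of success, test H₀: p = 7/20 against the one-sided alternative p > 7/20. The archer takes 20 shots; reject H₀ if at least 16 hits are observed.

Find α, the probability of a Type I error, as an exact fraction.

1309170390051900216169/26214400000000000000000000

α = P(reject H₀ | H₀ true) = P(K ≥ 16 | p = 7/20), with K ~ Binomial(20, 7/20).
Summing C(20,j)(7/20)^j(13/20)^{20−j} for j = 16,…,20 gives 1309170390051900216169/26214400000000000000000000.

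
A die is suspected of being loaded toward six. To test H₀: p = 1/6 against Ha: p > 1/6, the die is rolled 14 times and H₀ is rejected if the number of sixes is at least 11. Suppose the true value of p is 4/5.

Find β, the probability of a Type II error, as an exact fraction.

1842102761/6103515625

β = P(fail to reject H₀ | Ha true) = P(K ≤ 10 | p = 4/5), K ~ Binomial(14, 4/5).
Equivalently, β = 1 − P(K ≥ 11) = 1842102761/6103515625.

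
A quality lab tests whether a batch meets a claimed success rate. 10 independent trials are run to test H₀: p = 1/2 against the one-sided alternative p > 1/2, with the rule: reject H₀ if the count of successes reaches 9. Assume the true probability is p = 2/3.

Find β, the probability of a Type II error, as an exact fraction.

A Type II error is failing to reject when Ha holds: with p = 2/3, β = P(K ≤ 8).
Adding the binomial probabilities P(K=0)+…+P(K=8) at p = 2/3 gives 17635/19683.

17635/19683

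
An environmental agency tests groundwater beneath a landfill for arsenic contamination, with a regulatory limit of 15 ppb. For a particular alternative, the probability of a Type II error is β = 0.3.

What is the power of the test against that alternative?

Power = 1 − β = 1 − 0.3 = 0.7.

0.7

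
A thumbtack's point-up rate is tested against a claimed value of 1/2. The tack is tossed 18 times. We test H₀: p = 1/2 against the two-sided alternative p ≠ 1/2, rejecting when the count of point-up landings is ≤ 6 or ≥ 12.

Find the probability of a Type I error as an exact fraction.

7795/32768

The significance level is the null-hypothesis probability of the rejection region {≤6} ∪ {≥12}.
By symmetry, α = 2·P(X ≤ 6) = 2·(1 + 18 + 153 + 816 + 3060 + 8568 + 18564)/262144 = 62360/262144 = 7795/32768.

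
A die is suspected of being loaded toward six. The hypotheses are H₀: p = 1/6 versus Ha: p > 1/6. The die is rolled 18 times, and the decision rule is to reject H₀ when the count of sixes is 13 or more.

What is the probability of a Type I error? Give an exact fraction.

The Type I error probability is α = P(K ≥ 13) computed under H₀, where K ~ Binomial(18, 1/6).
Adding the binomial terms for j = 13 through 18 with p = 1/6 yields 3599177/12694994583552.

3599177/12694994583552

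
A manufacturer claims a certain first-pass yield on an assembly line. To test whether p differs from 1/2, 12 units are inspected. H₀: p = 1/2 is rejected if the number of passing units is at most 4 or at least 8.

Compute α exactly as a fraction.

α = P(Y ≤ 4 or Y ≥ 8 | p = 1/2), Y ~ Binomial(12, 1/2).
The two tails are symmetric, so α = 2·(1 + 12 + 66 + 220 + 495)/2^12 = 1588/4096 = 397/1024.

397/1024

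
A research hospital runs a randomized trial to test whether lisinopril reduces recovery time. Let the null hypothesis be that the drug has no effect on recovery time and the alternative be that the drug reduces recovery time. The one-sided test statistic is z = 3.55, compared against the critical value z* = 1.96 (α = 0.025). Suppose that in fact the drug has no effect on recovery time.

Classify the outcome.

Type I error

Since z = 3.55 > z* = 1.96, H₀ is rejected.
H₀ is true (actually the drug has no effect on recovery time).
Rejecting a true H₀ is a Type I error.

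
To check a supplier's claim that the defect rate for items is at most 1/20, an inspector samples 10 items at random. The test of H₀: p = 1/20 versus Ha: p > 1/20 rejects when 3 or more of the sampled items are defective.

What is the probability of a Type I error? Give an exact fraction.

29449106891/2560000000000

Under H₀, S ~ Binomial(10, 1/20); the Type I error rate is P(S ≥ 3).
α = 1 − P(S ≤ 2) = 1 − 2530550893109/2560000000000 = 29449106891/2560000000000.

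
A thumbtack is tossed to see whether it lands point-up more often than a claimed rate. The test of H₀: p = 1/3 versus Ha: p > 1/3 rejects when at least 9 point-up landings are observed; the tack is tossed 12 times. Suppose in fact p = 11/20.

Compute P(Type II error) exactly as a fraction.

709043757719553/819200000000000

β = P(fail to reject H₀ | Ha true) = P(X ≤ 8 | p = 11/20), X ~ Binomial(12, 11/20).
Equivalently, β = 1 − P(X ≥ 9) = 709043757719553/819200000000000.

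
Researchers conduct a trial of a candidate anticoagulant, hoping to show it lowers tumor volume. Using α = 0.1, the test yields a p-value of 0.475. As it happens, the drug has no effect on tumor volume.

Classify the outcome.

No error (correct decision).

The conventional null hypothesis is that the drug has no effect on tumor volume.
Since p = 0.475 ≥ α = 0.1, H₀ is not rejected.
H₀ is true (actually the drug has no effect on tumor volume).
The decision matches the true state — no error.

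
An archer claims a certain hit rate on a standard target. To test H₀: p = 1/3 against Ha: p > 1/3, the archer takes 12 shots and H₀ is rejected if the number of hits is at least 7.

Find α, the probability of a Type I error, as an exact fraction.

11771/177147

α = P(reject H₀ | H₀ true) = P(X ≥ 7 | p = 1/3), with X ~ Binomial(12, 1/3).
Adding the binomial terms for j = 7 through 12 with p = 1/3 yields 11771/177147.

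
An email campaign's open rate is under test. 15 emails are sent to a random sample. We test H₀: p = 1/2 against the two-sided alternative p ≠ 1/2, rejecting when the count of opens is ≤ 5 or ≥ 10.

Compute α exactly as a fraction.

309/1024

Under H₀, K ~ Binomial(15, 1/2); α is the probability of landing in either tail, P(K ≤ 5) + P(K ≥ 10).
By symmetry, α = 2·P(K ≤ 5) = 2·(1 + 15 + 105 + 455 + 1365 + 3003)/32768 = 9888/32768 = 309/1024.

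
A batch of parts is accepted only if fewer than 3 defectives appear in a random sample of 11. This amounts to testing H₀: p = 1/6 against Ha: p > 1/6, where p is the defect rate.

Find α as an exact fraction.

α = P(reject H₀ | H₀ true) = P(X ≥ 3 | p = 1/6), X ~ Binomial(11, 1/6).
Computing the lower-tail complement: 1 − 9765625/13436928 = 3671303/13436928.

3671303/13436928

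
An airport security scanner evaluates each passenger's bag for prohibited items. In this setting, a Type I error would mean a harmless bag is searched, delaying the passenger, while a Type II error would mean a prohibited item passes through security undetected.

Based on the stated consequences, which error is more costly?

The Type II consequence (a prohibited item passes through security undetected) is more severe than the Type I consequence (a harmless bag is searched, delaying the passenger).

Type II error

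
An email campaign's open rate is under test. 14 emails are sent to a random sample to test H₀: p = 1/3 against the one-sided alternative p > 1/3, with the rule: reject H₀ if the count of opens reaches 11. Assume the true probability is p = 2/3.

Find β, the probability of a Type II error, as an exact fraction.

3533689/4782969

Under the alternative p = 2/3, Y ~ Binomial(14, 2/3); β is the probability the test does not reject, P(Y < 11).
Summing C(14,j)·(2/3)^j·(1/3)^{14-j} for j = 0..10 gives 3533689/4782969.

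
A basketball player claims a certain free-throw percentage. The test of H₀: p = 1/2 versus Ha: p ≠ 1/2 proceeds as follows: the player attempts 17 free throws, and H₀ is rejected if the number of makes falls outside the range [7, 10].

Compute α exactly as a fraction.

α = P(K ≤ 6 or K ≥ 11 | p = 1/2), K ~ Binomial(17, 1/2).
The two tails are symmetric, so α = 2·(1 + 17 + 136 + 680 + 2380 + 6188 + 12376)/2^17 = 43556/131072 = 10889/32768.

10889/32768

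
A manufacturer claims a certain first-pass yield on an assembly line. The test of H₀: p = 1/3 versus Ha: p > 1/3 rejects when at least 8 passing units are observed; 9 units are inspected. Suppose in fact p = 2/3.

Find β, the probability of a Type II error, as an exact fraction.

β = P(fail to reject H₀ | Ha true) = P(X ≤ 7 | p = 2/3), X ~ Binomial(9, 2/3).
Summing C(9,j)·(2/3)^j·(1/3)^{9-j} for j = 0..7 gives 16867/19683.

16867/19683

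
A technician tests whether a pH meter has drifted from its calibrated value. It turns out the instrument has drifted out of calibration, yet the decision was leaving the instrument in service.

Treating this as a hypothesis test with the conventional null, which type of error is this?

Type II error

The null hypothesis here is that the instrument is correctly calibrated.
'Leaving the instrument in service' corresponds to failing to reject H₀.
H₀ was not rejected but H₀ is false — a Type II error (false negative).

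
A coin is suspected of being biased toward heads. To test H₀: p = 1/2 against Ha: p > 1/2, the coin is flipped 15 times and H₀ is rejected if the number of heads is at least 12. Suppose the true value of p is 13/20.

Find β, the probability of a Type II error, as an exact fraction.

6777270377107586237/8192000000000000000

β = P(fail to reject H₀ | Ha true) = P(X ≤ 11 | p = 13/20), X ~ Binomial(15, 13/20).
Summing C(15,j)·(13/20)^j·(7/20)^{15-j} for j = 0..11 gives 6777270377107586237/8192000000000000000.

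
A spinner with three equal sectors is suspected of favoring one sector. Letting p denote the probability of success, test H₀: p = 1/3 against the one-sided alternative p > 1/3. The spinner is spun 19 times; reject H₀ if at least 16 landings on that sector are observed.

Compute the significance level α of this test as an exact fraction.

2825/387420489

α = P(reject H₀ | H₀ true) = P(Y ≥ 16 | p = 1/3), with Y ~ Binomial(19, 1/3).
Adding the binomial terms for j = 16 through 19 with p = 1/3 yields 2825/387420489.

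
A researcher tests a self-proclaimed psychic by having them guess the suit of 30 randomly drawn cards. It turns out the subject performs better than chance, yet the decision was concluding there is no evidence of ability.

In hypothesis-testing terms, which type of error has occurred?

The null hypothesis here is that the subject is guessing at random (p = 1/4).
'Concluding there is no evidence of ability' corresponds to failing to reject H₀.
H₀ was not rejected but H₀ is false — a Type II error (false negative).

Type II error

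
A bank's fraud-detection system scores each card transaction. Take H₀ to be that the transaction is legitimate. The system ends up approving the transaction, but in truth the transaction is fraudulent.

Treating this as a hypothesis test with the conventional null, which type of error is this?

'Approving the transaction' corresponds to failing to reject H₀.
H₀ was not rejected but H₀ is false — a Type II error (false negative).

Type II error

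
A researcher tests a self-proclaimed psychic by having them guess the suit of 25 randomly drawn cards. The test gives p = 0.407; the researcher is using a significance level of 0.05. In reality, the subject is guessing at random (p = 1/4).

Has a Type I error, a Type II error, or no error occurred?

The conventional null hypothesis is that the subject is guessing at random (p = 1/4).
Since p = 0.407 ≥ α = 0.05, H₀ is not rejected.
H₀ is true (actually the subject is guessing at random (p = 1/4)).
The decision matches the true state — no error.

No error (correct decision).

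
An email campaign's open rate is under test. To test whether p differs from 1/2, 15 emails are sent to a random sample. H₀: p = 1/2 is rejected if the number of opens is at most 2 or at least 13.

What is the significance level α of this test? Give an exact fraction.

121/16384

Under H₀, S ~ Binomial(15, 1/2); α is the probability of landing in either tail, P(S ≤ 2) + P(S ≥ 13).
The two tails are symmetric, so α = 2·(1 + 15 + 105)/2^15 = 242/32768 = 121/16384.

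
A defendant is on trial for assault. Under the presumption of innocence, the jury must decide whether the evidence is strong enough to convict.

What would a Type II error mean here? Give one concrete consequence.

With the conventional null hypothesis that the defendant is innocent:
A Type II error is failing to reject H₀ when H₀ is false.
Here that means acquitting the defendant when actually the defendant is guilty.

A Type II error would mean concluding that the defendant is innocent (or at least failing to establish that the defendant is guilty) when in fact the defendant is guilty. Consequence: a guilty person goes free.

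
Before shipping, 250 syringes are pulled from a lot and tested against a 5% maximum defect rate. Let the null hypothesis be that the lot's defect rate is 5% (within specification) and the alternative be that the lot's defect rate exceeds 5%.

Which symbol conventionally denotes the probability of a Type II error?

P(Type II error) = P(fail to reject H₀ | H₀ false) = β.

β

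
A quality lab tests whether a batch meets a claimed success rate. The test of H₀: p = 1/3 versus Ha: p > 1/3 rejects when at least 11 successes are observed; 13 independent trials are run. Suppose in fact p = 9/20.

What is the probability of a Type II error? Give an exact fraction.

40790448134932573/40960000000000000

β = P(fail to reject H₀ | Ha true) = P(X ≤ 10 | p = 9/20), X ~ Binomial(13, 9/20).
Equivalently, β = 1 − P(X ≥ 11) = 40790448134932573/40960000000000000.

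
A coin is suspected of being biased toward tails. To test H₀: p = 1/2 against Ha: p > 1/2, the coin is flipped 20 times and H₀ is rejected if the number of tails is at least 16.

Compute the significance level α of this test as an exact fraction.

α = P(reject H₀ | H₀ true) = P(S ≥ 16 | p = 1/2), with S ~ Binomial(20, 1/2).
That's C(20,16) + C(20,17) + C(20,18) + C(20,19) + C(20,20) over 2^20, i.e. (4845 + 1140 + 190 + 20 + 1)/1048576 = 6196/1048576 = 1549/262144.

1549/262144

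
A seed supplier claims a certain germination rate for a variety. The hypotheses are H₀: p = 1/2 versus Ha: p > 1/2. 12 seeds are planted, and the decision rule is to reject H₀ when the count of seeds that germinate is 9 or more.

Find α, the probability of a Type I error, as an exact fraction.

299/4096

Under H₀, K ~ Binomial(12, 1/2), and α = P(K ≥ 9).
That's C(12,9) + C(12,10) + C(12,11) + C(12,12) over 2^12, i.e. (220 + 66 + 12 + 1)/4096 = 299/4096.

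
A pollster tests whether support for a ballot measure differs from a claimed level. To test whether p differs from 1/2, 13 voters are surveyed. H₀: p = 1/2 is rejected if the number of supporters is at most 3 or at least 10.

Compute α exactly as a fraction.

Under H₀, S ~ Binomial(13, 1/2); α is the probability of landing in either tail, P(S ≤ 3) + P(S ≥ 10).
The two tails are symmetric, so α = 2·(1 + 13 + 78 + 286)/2^13 = 756/8192 = 189/2048.

189/2048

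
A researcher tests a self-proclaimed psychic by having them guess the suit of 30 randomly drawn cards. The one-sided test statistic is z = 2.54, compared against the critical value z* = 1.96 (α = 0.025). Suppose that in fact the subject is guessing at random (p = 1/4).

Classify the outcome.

Type I error

The conventional null hypothesis is that the subject is guessing at random (p = 1/4).
Since z = 2.54 > z* = 1.96, H₀ is rejected.
H₀ is true (actually the subject is guessing at random (p = 1/4)).
Rejecting a true H₀ is a Type I error.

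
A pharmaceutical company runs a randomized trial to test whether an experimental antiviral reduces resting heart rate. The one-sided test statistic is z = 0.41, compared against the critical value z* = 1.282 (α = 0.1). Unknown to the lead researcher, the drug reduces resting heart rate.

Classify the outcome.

The conventional null hypothesis is that the drug has no effect on resting heart rate.
Since z = 0.41 ≤ z* = 1.282, H₀ is not rejected.
H₀ is false (actually the drug reduces resting heart rate).
Failing to reject a false H₀ is a Type II error.

Type II error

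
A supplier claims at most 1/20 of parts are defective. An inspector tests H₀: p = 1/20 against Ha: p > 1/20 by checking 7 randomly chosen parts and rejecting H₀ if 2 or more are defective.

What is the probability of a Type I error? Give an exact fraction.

28403547/640000000

The significance level is the probability, assuming p = 1/20, of seeing 2 or more defectives in 7 draws.
α = 1 − P(X ≤ 1) = 1 − 611596453/640000000 = 28403547/640000000.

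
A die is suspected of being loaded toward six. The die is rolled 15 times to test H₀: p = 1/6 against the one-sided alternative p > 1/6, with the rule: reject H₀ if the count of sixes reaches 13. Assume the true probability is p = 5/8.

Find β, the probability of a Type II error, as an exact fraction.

β = P(fail to reject H₀ | Ha true) = P(X ≤ 12 | p = 5/8), X ~ Binomial(15, 5/8).
Equivalently, β = 1 − P(X ≥ 13) = 33725631854457/35184372088832.

33725631854457/35184372088832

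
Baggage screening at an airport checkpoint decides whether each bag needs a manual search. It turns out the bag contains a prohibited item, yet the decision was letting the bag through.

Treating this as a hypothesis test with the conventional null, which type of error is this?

Type II error

The null hypothesis here is that the bag contains no prohibited items.
'Letting the bag through' corresponds to failing to reject H₀.
H₀ was not rejected but H₀ is false — a Type II error (false negative).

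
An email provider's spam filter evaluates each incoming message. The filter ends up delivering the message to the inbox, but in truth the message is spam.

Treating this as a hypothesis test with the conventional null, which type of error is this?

Type II error

The null hypothesis here is that the message is legitimate (not spam).
'Delivering the message to the inbox' corresponds to failing to reject H₀.
H₀ was not rejected but H₀ is false — a Type II error (false negative).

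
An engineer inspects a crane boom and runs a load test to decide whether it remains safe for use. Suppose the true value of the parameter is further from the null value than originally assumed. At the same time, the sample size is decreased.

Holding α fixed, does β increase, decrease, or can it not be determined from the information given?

Cannot be determined from the information given.

The first change alone would make β decrease; the second alone would make β increase. Which effect dominates depends on the magnitudes, which are not given.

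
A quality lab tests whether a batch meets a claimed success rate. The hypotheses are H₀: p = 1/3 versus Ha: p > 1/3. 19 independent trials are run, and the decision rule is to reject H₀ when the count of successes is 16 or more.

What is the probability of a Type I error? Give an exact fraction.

α = P(reject H₀ | H₀ true) = P(K ≥ 16 | p = 1/3), with K ~ Binomial(19, 1/3).
Summing C(19,j)(1/3)^j(2/3)^{19−j} for j = 16,…,19 gives 2825/387420489.

2825/387420489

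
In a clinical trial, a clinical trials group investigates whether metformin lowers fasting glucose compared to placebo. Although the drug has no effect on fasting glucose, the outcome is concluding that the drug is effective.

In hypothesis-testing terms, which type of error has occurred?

Type I error

The null hypothesis here is that the drug has no effect on fasting glucose.
'Concluding that the drug is effective' corresponds to rejecting H₀.
H₀ was rejected but H₀ is true — a Type I error (false positive).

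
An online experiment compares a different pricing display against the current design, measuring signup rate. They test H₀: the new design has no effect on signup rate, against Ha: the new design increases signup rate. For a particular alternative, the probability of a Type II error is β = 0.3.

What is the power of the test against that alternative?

0.7

Power = 1 − β = 1 − 0.3 = 0.7.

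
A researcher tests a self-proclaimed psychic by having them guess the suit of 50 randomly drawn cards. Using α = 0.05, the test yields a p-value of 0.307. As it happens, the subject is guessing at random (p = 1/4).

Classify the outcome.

No error — this is a correct decision.

The conventional null hypothesis is that the subject is guessing at random (p = 1/4).
Since p = 0.307 ≥ α = 0.05, H₀ is not rejected.
H₀ is true (actually the subject is guessing at random (p = 1/4)).
The decision matches the true state — no error.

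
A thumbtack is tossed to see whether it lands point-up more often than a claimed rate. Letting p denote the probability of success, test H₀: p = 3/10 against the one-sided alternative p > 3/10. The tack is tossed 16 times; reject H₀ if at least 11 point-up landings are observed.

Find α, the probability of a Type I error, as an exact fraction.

15663201513957/10000000000000000

α = P(reject H₀ | H₀ true) = P(Y ≥ 11 | p = 3/10), with Y ~ Binomial(16, 3/10).
Adding the binomial terms for j = 11 through 16 with p = 3/10 yields 15663201513957/10000000000000000.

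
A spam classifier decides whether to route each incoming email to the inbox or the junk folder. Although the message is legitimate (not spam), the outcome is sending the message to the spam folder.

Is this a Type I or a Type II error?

The null hypothesis here is that the message is legitimate (not spam).
'Sending the message to the spam folder' corresponds to rejecting H₀.
H₀ was rejected but H₀ is true — a Type I error (false positive).

Type I error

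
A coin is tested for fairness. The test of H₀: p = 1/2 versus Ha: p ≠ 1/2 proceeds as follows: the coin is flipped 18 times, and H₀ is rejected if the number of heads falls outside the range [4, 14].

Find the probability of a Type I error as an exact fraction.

Under H₀, Y ~ Binomial(18, 1/2); α is the probability of landing in either tail, P(Y ≤ 3) + P(Y ≥ 15).
The two tails are symmetric, so α = 2·(1 + 18 + 153 + 816)/2^18 = 1976/262144 = 247/32768.

247/32768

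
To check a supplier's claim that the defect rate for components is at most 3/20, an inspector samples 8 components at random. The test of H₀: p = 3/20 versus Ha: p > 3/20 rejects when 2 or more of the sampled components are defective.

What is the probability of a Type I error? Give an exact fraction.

The significance level is the probability, assuming p = 3/20, of seeing 2 or more defectives in 8 draws.
α = 1 − P(K ≤ 1) = 1 − 16823885593/25600000000 = 8776114407/25600000000.

8776114407/25600000000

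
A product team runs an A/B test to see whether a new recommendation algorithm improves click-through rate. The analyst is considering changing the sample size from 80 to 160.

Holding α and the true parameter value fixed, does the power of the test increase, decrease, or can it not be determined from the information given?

More data shrinks sampling variability; the test statistic under Ha concentrates further from the null value, making rejection more likely.
Since power = 1 − β and β decreases, power increases.

It increases.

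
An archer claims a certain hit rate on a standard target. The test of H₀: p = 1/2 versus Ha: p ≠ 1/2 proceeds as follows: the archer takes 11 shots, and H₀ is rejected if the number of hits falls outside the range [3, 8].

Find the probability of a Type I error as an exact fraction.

α = P(S ≤ 2 or S ≥ 9 | p = 1/2), S ~ Binomial(11, 1/2).
The two tails are symmetric, so α = 2·(1 + 11 + 55)/2^11 = 134/2048 = 67/1024.

67/1024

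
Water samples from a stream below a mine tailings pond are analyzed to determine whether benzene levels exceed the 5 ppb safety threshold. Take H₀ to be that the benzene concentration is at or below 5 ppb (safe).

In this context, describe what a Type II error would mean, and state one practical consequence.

A Type II error is failing to reject H₀ when H₀ is false.
Here that means certifying the site as safe when actually the benzene concentration exceeds 5 ppb.

A Type II error would mean concluding that the benzene concentration is at or below 5 ppb (safe) (or at least failing to establish that the benzene concentration exceeds 5 ppb) when in fact the benzene concentration exceeds 5 ppb. Consequence: a site with unsafe benzene levels is certified clean, and people continue to be exposed.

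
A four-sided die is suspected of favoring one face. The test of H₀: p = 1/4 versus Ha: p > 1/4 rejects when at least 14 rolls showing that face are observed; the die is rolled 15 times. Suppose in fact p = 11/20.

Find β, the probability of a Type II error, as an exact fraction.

Under the alternative p = 11/20, X ~ Binomial(15, 11/20); β is the probability the test does not reject, P(X < 14).
Summing C(15,j)·(11/20)^j·(9/20)^{15-j} for j = 0..13 gives 16356278262148423407/16384000000000000000.

16356278262148423407/16384000000000000000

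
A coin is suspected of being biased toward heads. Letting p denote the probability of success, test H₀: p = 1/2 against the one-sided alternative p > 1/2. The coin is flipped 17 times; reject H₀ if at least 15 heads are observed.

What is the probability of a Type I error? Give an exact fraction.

77/65536

Under H₀, X ~ Binomial(17, 1/2), and α = P(X ≥ 15).
P(X ≥ 15) = [C(17,15) + C(17,16) + C(17,17)] / 2^17 = (136 + 17 + 1) / 131072 = 154/131072 = 77/65536.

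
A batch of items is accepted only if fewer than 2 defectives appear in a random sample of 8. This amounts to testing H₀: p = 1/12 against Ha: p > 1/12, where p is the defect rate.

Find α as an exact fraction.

The significance level is the probability, assuming p = 1/12, of seeing 2 or more defectives in 8 draws.
Via the complement, α = 1 − Σ_{j=0}^{1} C(8,j)(1/12)^j(11/12)^{8-j} = 59725447/429981696.

59725447/429981696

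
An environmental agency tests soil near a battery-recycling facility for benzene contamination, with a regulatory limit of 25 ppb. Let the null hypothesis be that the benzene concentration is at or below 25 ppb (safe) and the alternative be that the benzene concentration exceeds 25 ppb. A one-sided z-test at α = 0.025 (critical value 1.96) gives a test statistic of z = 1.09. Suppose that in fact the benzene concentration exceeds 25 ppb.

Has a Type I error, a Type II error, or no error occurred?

Since z = 1.09 ≤ z* = 1.96, H₀ is not rejected.
H₀ is false (actually the benzene concentration exceeds 25 ppb).
Failing to reject a false H₀ is a Type II error.

Type II error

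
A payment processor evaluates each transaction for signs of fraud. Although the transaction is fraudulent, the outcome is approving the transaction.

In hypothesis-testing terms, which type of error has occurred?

The null hypothesis here is that the transaction is legitimate.
'Approving the transaction' corresponds to failing to reject H₀.
H₀ was not rejected but H₀ is false — a Type II error (false negative).

Type II error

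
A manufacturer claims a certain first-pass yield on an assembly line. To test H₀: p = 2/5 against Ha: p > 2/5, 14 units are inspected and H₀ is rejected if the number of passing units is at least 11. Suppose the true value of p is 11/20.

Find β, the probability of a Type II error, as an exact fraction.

767413934602409223/819200000000000000

Under the alternative p = 11/20, K ~ Binomial(14, 11/20); β is the probability the test does not reject, P(K < 11).
Adding the binomial probabilities P(K=0)+…+P(K=10) at p = 11/20 gives 767413934602409223/819200000000000000.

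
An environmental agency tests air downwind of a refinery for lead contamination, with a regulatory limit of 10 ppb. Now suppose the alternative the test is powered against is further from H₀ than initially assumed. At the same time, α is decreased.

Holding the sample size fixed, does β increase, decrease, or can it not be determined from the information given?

The first change alone would make β decrease; the second alone would make β increase. Which effect dominates depends on the magnitudes, which are not given.

Cannot be determined from the information given.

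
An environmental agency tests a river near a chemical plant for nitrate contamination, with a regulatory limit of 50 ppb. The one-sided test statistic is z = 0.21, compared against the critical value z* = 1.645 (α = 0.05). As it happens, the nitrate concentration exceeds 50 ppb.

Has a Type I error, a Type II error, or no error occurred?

Type II error

The conventional null hypothesis is that the nitrate concentration is at or below 50 ppb (safe).
Since z = 0.21 ≤ z* = 1.645, H₀ is not rejected.
H₀ is false (actually the nitrate concentration exceeds 50 ppb).
Failing to reject a false H₀ is a Type II error.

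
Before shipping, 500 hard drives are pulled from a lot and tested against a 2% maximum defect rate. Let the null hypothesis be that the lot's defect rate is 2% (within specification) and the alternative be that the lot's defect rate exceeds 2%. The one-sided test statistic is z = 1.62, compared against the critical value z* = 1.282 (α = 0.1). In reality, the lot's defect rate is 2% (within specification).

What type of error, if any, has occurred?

Type I error

Since z = 1.62 > z* = 1.282, H₀ is rejected.
H₀ is true (actually the lot's defect rate is 2% (within specification)).
Rejecting a true H₀ is a Type I error.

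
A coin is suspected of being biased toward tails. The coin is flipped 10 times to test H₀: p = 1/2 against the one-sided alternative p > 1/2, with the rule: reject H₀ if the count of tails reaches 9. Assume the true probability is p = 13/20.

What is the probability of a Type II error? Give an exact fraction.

Under the alternative p = 13/20, X ~ Binomial(10, 13/20); β is the probability the test does not reject, P(X < 9).
Equivalently, β = 1 − P(X ≥ 9) = 9359826552041/10240000000000.

9359826552041/10240000000000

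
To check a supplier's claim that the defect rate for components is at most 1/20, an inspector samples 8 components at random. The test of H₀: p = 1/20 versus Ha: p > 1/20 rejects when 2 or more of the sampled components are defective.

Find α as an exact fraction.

1465463047/25600000000

The significance level is the probability, assuming p = 1/20, of seeing 2 or more defectives in 8 draws.
Via the complement, α = 1 − Σ_{j=0}^{1} C(8,j)(1/20)^j(19/20)^{8-j} = 1465463047/25600000000.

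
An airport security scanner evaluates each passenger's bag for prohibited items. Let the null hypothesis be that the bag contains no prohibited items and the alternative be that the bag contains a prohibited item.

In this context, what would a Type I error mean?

A Type I error is rejecting H₀ when H₀ is true.
Here that means flagging the bag for a manual search when actually the bag contains no prohibited items.

A Type I error would mean concluding that the bag contains a prohibited item when in fact the bag contains no prohibited items.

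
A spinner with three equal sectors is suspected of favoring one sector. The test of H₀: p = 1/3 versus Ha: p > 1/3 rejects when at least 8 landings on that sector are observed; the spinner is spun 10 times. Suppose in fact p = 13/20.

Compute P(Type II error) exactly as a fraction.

Under the alternative p = 13/20, K ~ Binomial(10, 13/20); β is the probability the test does not reject, P(K < 8).
Adding the binomial probabilities P(K=0)+…+P(K=7) at p = 13/20 gives 1890285078059/2560000000000.

1890285078059/2560000000000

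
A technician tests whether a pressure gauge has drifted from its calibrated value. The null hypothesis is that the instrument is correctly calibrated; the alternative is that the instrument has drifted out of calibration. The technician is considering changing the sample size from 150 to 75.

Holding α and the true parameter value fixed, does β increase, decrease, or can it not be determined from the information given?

It increases.

Reducing n widens both sampling distributions, so the test has less ability to distinguish Ha from H₀.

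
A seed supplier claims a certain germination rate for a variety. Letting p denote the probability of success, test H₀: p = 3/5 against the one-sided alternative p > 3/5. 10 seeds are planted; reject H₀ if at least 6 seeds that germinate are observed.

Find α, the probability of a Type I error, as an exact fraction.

6182649/9765625

α = P(reject H₀ | H₀ true) = P(K ≥ 6 | p = 3/5), with K ~ Binomial(10, 3/5).
P(K ≥ 6) = Σ_{j=6}^{10} C(10,j)·(3/5)^j·(2/5)^{10-j} = 6182649/9765625.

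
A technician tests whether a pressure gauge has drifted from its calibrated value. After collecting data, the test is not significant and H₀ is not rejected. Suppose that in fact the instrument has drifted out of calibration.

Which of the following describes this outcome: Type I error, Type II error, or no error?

The conventional null hypothesis here is that the instrument is correctly calibrated.
H₀ was not rejected, but H₀ is actually false.
Failing to reject a false null hypothesis is a Type II error (false negative).

Type II error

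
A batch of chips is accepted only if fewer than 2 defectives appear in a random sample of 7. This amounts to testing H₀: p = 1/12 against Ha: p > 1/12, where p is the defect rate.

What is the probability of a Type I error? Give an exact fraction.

219095/1990656

The significance level is the probability, assuming p = 1/12, of seeing 2 or more defectives in 7 draws.
α = 1 − P(Y ≤ 1) = 1 − 1771561/1990656 = 219095/1990656.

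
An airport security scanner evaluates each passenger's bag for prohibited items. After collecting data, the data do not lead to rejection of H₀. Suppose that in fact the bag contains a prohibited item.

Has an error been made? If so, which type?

Type II error

The conventional null hypothesis here is that the bag contains no prohibited items.
H₀ was not rejected, but H₀ is actually false.
Failing to reject a false null hypothesis is a Type II error (false negative).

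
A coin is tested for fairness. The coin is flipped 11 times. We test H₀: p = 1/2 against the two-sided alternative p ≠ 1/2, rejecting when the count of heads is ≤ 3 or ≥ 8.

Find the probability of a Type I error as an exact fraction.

29/128

α = P(K ≤ 3 or K ≥ 8 | p = 1/2), K ~ Binomial(11, 1/2).
By symmetry, α = 2·P(K ≤ 3) = 2·(1 + 11 + 55 + 165)/2048 = 464/2048 = 29/128.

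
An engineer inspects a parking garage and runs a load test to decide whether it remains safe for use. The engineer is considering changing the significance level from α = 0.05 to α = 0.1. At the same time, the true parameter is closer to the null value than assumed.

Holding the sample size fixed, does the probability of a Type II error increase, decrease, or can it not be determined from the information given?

The first change alone would make β decrease; the second alone would make β increase. Which effect dominates depends on the magnitudes, which are not given.

Cannot be determined from the information given.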